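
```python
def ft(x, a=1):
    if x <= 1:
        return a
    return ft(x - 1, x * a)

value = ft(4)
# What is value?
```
Call trace:
ft(x=4, a=1)
  ft(x=3, a=4)
    ft(x=2, a=12)
      ft(x=1, a=24)
      -> return 24
    -> return 24
  -> return 24
-> return 24

Final answer: 24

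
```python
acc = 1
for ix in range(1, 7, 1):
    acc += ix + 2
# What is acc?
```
Trace:
  acc=1
  acc=4, ix=1
  acc=8, ix=2
  acc=13, ix=3
  acc=19, ix=4
  acc=26, ix=5
  acc=34, ix=6

Final answer: 34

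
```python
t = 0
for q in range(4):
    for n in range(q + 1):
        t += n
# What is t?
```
Trace:
  t=0
  t=0, q=0, n=0
  t=0, q=1, n=0
  t=1, q=1, n=1
  t=1, q=2, n=0
  t=2, q=2, n=1
  t=4, q=2, n=2
  t=4, q=3, n=0
  t=5, q=3, n=1
  t=7, q=3, n=2
  t=10, q=3, n=3

Final answer: 10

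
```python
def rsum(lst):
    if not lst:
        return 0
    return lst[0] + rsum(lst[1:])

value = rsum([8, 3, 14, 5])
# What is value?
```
Call trace:
rsum(lst=[8, 3, 14, 5])
  rsum(lst=[3, 14, 5])
    rsum(lst=[14, 5])
      rsum(lst=[5])
        rsum(lst=[])
        -> return 0
      -> return 5
    -> return 19
  -> return 22
-> return 30

Final answer: 30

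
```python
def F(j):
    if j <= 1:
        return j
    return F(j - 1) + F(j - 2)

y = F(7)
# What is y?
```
Call trace (a repeated sub-call is expanded the first time; later identical calls just restate its return value):
F(j=7)
  F(j=6)
    F(j=5)
      F(j=4)
        F(j=3)
          F(j=2)
            F(j=1)
            -> return 1
            F(j=0)
            -> return 0
          -> return 1
          F(j=1)
          -> return 1
        -> return 2
        F(j=2) -> return 1  (same call as traced above)
      -> return 3
      F(j=3) -> return 2  (same call as traced above)
    -> return 5
    F(j=4) -> return 3  (same call as traced above)
  -> return 8
  F(j=5) -> return 5  (same call as traced above)
-> return 13

Final answer: 13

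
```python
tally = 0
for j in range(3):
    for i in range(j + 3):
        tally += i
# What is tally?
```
Trace:
  tally=0
  tally=0, j=0, i=0
  tally=1, j=0, i=1
  tally=3, j=0, i=2
  tally=3, j=1, i=0
  tally=4, j=1, i=1
  tally=6, j=1, i=2
  tally=9, j=1, i=3
  tally=9, j=2, i=0
  tally=10, j=2, i=1
  tally=12, j=2, i=2
  tally=15, j=2, i=3
  tally=19, j=2, i=4

Final answer: 19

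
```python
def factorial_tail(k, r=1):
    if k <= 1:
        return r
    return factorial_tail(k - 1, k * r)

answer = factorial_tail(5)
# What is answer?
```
Call trace:
factorial_tail(k=5, r=1)
  factorial_tail(k=4, r=5)
    factorial_tail(k=3, r=20)
      factorial_tail(k=2, r=60)
        factorial_tail(k=1, r=120)
        -> return 120
      -> return 120
    -> return 120
  -> return 120
-> return 120

Final answer: 120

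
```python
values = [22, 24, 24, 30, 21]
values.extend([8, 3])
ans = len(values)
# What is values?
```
Trace:
  values=[22, 24, 24, 30, 21]
  values=[22, 24, 24, 30, 21, 8, 3]
  values=[22, 24, 24, 30, 21, 8, 3], ans=7

Final answer: [22, 24, 24, 30, 21, 8, 3]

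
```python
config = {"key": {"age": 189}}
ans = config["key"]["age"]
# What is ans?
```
Trace:
  config={'key': {'age': 189}}
  config={'key': {'age': 189}}, ans=189

Final answer: 189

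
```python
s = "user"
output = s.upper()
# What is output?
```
Trace:
  s='user'
  s='user', output='USER'

Final answer: 'USER'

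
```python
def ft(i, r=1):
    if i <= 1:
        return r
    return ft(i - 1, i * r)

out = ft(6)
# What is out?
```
Call trace:
ft(i=6, r=1)
  ft(i=5, r=6)
    ft(i=4, r=30)
      ft(i=3, r=120)
        ft(i=2, r=360)
          ft(i=1, r=720)
          -> return 720
        -> return 720
      -> return 720
    -> return 720
  -> return 720
-> return 720

Final answer: 720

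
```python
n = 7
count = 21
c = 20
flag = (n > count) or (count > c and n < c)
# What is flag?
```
Trace:
  n=7
  n=7, count=21
  n=7, count=21, c=20
  n=7, count=21, c=20, flag=True

Final answer: True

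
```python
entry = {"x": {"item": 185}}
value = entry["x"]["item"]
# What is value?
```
Trace:
  entry={'x': {'item': 185}}
  entry={'x': {'item': 185}}, value=185

Final answer: 185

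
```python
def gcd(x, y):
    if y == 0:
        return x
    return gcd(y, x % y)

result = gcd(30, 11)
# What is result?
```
Call trace:
gcd(x=30, y=11)
  gcd(x=11, y=8)
    gcd(x=8, y=3)
      gcd(x=3, y=2)
        gcd(x=2, y=1)
          gcd(x=1, y=0)
          -> return 1
        -> return 1
      -> return 1
    -> return 1
  -> return 1
-> return 1

Final answer: 1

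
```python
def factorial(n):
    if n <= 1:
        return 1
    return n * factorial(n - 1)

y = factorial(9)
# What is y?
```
Call trace:
factorial(n=9)
  factorial(n=8)
    factorial(n=7)
      factorial(n=6)
        factorial(n=5)
          factorial(n=4)
            factorial(n=3)
              factorial(n=2)
                factorial(n=1)
                -> return 1
              -> return 2
            -> return 6
          -> return 24
        -> return 120
      -> return 720
    -> return 5040
  -> return 40320
-> return 362880

Final answer: 362880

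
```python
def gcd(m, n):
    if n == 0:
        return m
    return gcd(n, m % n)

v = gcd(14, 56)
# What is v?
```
Call trace:
gcd(m=14, n=56)
  gcd(m=56, n=14)
    gcd(m=14, n=0)
    -> return 14
  -> return 14
-> return 14

Final answer: 14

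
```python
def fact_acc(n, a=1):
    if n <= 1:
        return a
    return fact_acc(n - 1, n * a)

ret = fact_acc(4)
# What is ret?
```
Call trace:
fact_acc(n=4, a=1)
  fact_acc(n=3, a=4)
    fact_acc(n=2, a=12)
      fact_acc(n=1, a=24)
      -> return 24
    -> return 24
  -> return 24
-> return 24

Final answer: 24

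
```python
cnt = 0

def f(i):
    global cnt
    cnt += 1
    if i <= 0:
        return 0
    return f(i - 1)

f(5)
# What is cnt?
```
Call trace:
f(i=5)
  f(i=4)
    f(i=3)
      f(i=2)
        f(i=1)
          f(i=0)
          -> return 0
        -> return 0
      -> return 0
    -> return 0
  -> return 0
-> return 0

cnt is incremented once per call. f is entered once for each i = 5, 4, 3, 2, 1, 0 (the i <= 0 call returns without recursing), i.e. 5 + 1 calls.
cnt = 6

Final answer: 6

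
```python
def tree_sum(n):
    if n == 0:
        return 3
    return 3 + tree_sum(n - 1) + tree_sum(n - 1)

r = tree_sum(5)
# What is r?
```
Call trace (a repeated sub-call is expanded the first time; later identical calls just restate its return value):
tree_sum(n=5)
  tree_sum(n=4)
    tree_sum(n=3)
      tree_sum(n=2)
        tree_sum(n=1)
          tree_sum(n=0)
          -> return 3
          tree_sum(n=0)
          -> return 3
        -> return 9
        tree_sum(n=1) -> return 9  (same call as traced above)
      -> return 21
      tree_sum(n=2) -> return 21  (same call as traced above)
    -> return 45
    tree_sum(n=3) -> return 45  (same call as traced above)
  -> return 93
  tree_sum(n=4) -> return 93  (same call as traced above)
-> return 189

Final answer: 189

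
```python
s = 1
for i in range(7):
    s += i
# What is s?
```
Trace:
  s=1
  s=1, i=0
  s=2, i=1
  s=4, i=2
  s=7, i=3
  s=11, i=4
  s=16, i=5
  s=22, i=6

Final answer: 22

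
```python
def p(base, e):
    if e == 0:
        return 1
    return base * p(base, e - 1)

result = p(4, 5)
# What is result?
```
Call trace:
p(base=4, e=5)
  p(base=4, e=4)
    p(base=4, e=3)
      p(base=4, e=2)
        p(base=4, e=1)
          p(base=4, e=0)
          -> return 1
        -> return 4
      -> return 16
    -> return 64
  -> return 256
-> return 1024

Final answer: 1024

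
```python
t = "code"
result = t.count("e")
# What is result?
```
Trace:
  t='code'
  t='code', result=1

Final answer: 1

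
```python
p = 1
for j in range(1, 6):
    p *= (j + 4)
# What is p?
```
Trace:
  p=1
  p=5, j=1
  p=30, j=2
  p=210, j=3
  p=1680, j=4
  p=15120, j=5

Final answer: 15120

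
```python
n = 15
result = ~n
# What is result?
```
Trace:
  n=15
  n=15, result=-16

Final answer: -16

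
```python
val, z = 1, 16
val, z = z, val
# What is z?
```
Trace:
  val=1, z=16
  val=16, z=1

Final answer: 1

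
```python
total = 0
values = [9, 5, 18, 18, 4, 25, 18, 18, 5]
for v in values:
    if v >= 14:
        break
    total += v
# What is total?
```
Trace:
  total=0
  total=9, v=9
  total=14, v=5
  total=14, v=18

Final answer: 14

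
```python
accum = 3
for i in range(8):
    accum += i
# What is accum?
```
Trace:
  accum=3
  accum=3, i=0
  accum=4, i=1
  accum=6, i=2
  accum=9, i=3
  accum=13, i=4
  accum=18, i=5
  accum=24, i=6
  accum=31, i=7

Final answer: 31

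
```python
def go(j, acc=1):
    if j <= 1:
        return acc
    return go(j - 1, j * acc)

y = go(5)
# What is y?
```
Call trace:
go(j=5, acc=1)
  go(j=4, acc=5)
    go(j=3, acc=20)
      go(j=2, acc=60)
        go(j=1, acc=120)
        -> return 120
      -> return 120
    -> return 120
  -> return 120
-> return 120

Final answer: 120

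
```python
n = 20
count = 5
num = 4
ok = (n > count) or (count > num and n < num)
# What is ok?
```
Trace:
  n=20
  n=20, count=5
  n=20, count=5, num=4
  n=20, count=5, num=4, ok=True

Final answer: True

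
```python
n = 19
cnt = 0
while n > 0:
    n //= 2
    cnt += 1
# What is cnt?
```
Trace:
  n=19
  n=19, cnt=0
  n=9, cnt=1
  n=4, cnt=2
  n=2, cnt=3
  n=1, cnt=4
  n=0, cnt=5

Final answer: 5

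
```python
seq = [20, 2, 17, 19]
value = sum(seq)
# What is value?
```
Trace:
  seq=[20, 2, 17, 19]
  seq=[20, 2, 17, 19], value=58

Final answer: 58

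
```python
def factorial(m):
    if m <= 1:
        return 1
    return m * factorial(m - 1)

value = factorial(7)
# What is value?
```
Call trace:
factorial(m=7)
  factorial(m=6)
    factorial(m=5)
      factorial(m=4)
        factorial(m=3)
          factorial(m=2)
            factorial(m=1)
            -> return 1
          -> return 2
        -> return 6
      -> return 24
    -> return 120
  -> return 720
-> return 5040

Final answer: 5040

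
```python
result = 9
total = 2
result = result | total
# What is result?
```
Trace:
  result=9
  result=9, total=2
  result=11, total=2

Final answer: 11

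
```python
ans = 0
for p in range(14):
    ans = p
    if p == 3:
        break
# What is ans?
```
Trace:
  ans=0
  ans=0, p=0
  ans=1, p=1
  ans=2, p=2
  ans=3, p=3

Final answer: 3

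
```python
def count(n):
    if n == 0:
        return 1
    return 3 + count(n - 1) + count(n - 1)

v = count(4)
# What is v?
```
Call trace (a repeated sub-call is expanded the first time; later identical calls just restate its return value):
count(n=4)
  count(n=3)
    count(n=2)
      count(n=1)
        count(n=0)
        -> return 1
        count(n=0)
        -> return 1
      -> return 5
      count(n=1) -> return 5  (same call as traced above)
    -> return 13
    count(n=2) -> return 13  (same call as traced above)
  -> return 29
  count(n=3) -> return 29  (same call as traced above)
-> return 61

Final answer: 61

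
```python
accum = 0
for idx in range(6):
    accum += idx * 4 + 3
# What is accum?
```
Trace:
  accum=0
  accum=3, idx=0
  accum=10, idx=1
  accum=21, idx=2
  accum=36, idx=3
  accum=55, idx=4
  accum=78, idx=5

Final answer: 78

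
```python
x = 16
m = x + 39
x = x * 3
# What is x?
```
Trace:
  x=16
  x=16, m=55
  x=48, m=55

Final answer: 48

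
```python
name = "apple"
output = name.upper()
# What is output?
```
Trace:
  name='apple'
  name='apple', output='APPLE'

Final answer: 'APPLE'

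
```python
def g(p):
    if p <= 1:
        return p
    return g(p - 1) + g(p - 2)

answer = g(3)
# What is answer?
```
Call trace:
g(p=3)
  g(p=2)
    g(p=1)
    -> return 1
    g(p=0)
    -> return 0
  -> return 1
  g(p=1)
  -> return 1
-> return 2

Final answer: 2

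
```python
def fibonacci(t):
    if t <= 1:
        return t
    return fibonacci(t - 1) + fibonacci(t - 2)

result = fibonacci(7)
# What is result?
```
Call trace (a repeated sub-call is expanded the first time; later identical calls just restate its return value):
fibonacci(t=7)
  fibonacci(t=6)
    fibonacci(t=5)
      fibonacci(t=4)
        fibonacci(t=3)
          fibonacci(t=2)
            fibonacci(t=1)
            -> return 1
            fibonacci(t=0)
            -> return 0
          -> return 1
          fibonacci(t=1)
          -> return 1
        -> return 2
        fibonacci(t=2) -> return 1  (same call as traced above)
      -> return 3
      fibonacci(t=3) -> return 2  (same call as traced above)
    -> return 5
    fibonacci(t=4) -> return 3  (same call as traced above)
  -> return 8
  fibonacci(t=5) -> return 5  (same call as traced above)
-> return 13

Final answer: 13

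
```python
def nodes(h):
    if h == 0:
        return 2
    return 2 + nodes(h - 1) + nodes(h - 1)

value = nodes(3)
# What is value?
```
Call trace (a repeated sub-call is expanded the first time; later identical calls just restate its return value):
nodes(h=3)
  nodes(h=2)
    nodes(h=1)
      nodes(h=0)
      -> return 2
      nodes(h=0)
      -> return 2
    -> return 6
    nodes(h=1) -> return 6  (same call as traced above)
  -> return 14
  nodes(h=2) -> return 14  (same call as traced above)
-> return 30

Final answer: 30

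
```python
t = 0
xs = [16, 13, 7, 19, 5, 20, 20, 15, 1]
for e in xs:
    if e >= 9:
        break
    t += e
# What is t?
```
Trace:
  t=0
  t=0, e=16

Final answer: 0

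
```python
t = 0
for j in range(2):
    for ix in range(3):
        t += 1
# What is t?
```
Trace:
  t=0
  t=1, j=0, ix=0
  t=2, j=0, ix=1
  t=3, j=0, ix=2
  t=4, j=1, ix=0
  t=5, j=1, ix=1
  t=6, j=1, ix=2

Final answer: 6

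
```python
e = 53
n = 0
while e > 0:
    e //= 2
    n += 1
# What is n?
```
Trace:
  e=53
  e=53, n=0
  e=26, n=1
  e=13, n=2
  e=6, n=3
  e=3, n=4
  e=1, n=5
  e=0, n=6

Final answer: 6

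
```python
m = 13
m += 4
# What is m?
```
Trace:
  m=13
  m=17

Final answer: 17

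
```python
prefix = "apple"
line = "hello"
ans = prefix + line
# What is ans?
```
Trace:
  prefix='apple'
  prefix='apple', line='hello'
  prefix='apple', line='hello', ans='applehello'

Final answer: 'applehello'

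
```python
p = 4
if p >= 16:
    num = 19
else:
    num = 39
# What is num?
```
Trace:
  p=4
  p=4, num=39

Final answer: 39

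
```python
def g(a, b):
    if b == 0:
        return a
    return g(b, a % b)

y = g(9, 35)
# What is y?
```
Call trace:
g(a=9, b=35)
  g(a=35, b=9)
    g(a=9, b=8)
      g(a=8, b=1)
        g(a=1, b=0)
        -> return 1
      -> return 1
    -> return 1
  -> return 1
-> return 1

Final answer: 1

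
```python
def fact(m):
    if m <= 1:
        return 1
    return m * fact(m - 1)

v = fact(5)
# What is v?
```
Call trace:
fact(m=5)
  fact(m=4)
    fact(m=3)
      fact(m=2)
        fact(m=1)
        -> return 1
      -> return 2
    -> return 6
  -> return 24
-> return 120

Final answer: 120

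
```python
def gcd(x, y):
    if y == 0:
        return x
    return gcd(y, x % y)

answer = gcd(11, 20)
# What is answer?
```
Call trace:
gcd(x=11, y=20)
  gcd(x=20, y=11)
    gcd(x=11, y=9)
      gcd(x=9, y=2)
        gcd(x=2, y=1)
          gcd(x=1, y=0)
          -> return 1
        -> return 1
      -> return 1
    -> return 1
  -> return 1
-> return 1

Final answer: 1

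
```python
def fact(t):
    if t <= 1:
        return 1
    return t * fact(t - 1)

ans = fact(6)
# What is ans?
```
Call trace:
fact(t=6)
  fact(t=5)
    fact(t=4)
      fact(t=3)
        fact(t=2)
          fact(t=1)
          -> return 1
        -> return 2
      -> return 6
    -> return 24
  -> return 120
-> return 720

Final answer: 720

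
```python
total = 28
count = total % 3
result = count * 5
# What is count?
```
Trace:
  total=28
  total=28, count=1
  total=28, count=1, result=5

Final answer: 1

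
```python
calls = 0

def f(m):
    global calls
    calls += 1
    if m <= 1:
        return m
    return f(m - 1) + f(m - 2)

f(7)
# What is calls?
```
Call trace (a repeated sub-call is expanded the first time; later identical calls just restate its return value):
f(m=7)
  f(m=6)
    f(m=5)
      f(m=4)
        f(m=3)
          f(m=2)
            f(m=1)
            -> return 1
            f(m=0)
            -> return 0
          -> return 1
          f(m=1)
          -> return 1
        -> return 2
        f(m=2) -> return 1  (same call as traced above)
      -> return 3
      f(m=3) -> return 2  (same call as traced above)
    -> return 5
    f(m=4) -> return 3  (same call as traced above)
  -> return 8
  f(m=5) -> return 5  (same call as traced above)
-> return 13

calls is incremented once per call, so count the calls in each subtree. Let C(m) = number of calls made by f(m).
C(0) = C(1) = 1 (base case, no recursion); C(m) = 1 + C(m - 1) + C(m - 2) otherwise.
C(2) = 1 + C(1) + C(0) = 1 + 1 + 1 = 3
C(3) = 1 + C(2) + C(1) = 1 + 3 + 1 = 5
C(4) = 1 + C(3) + C(2) = 1 + 5 + 3 = 9
C(5) = 1 + C(4) + C(3) = 1 + 9 + 5 = 15
C(6) = 1 + C(5) + C(4) = 1 + 15 + 9 = 25
C(7) = 1 + C(6) + C(5) = 1 + 25 + 15 = 41
calls = C(7) = 41

Final answer: 41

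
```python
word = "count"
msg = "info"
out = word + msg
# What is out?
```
Trace:
  word='count'
  word='count', msg='info'
  word='count', msg='info', out='countinfo'

Final answer: 'countinfo'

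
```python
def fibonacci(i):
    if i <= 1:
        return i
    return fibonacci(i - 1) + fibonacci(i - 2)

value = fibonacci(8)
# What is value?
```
Call trace (a repeated sub-call is expanded the first time; later identical calls just restate its return value):
fibonacci(i=8)
  fibonacci(i=7)
    fibonacci(i=6)
      fibonacci(i=5)
        fibonacci(i=4)
          fibonacci(i=3)
            fibonacci(i=2)
              fibonacci(i=1)
              -> return 1
              fibonacci(i=0)
              -> return 0
            -> return 1
            fibonacci(i=1)
            -> return 1
          -> return 2
          fibonacci(i=2) -> return 1  (same call as traced above)
        -> return 3
        fibonacci(i=3) -> return 2  (same call as traced above)
      -> return 5
      fibonacci(i=4) -> return 3  (same call as traced above)
    -> return 8
    fibonacci(i=5) -> return 5  (same call as traced above)
  -> return 13
  fibonacci(i=6) -> return 8  (same call as traced above)
-> return 21

Final answer: 21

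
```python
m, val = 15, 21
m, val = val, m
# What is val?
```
Trace:
  m=15, val=21
  m=21, val=15

Final answer: 15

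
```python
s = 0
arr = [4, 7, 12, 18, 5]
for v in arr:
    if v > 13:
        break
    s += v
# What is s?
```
Trace:
  s=0
  s=4, v=4
  s=11, v=7
  s=23, v=12
  s=23, v=18

Final answer: 23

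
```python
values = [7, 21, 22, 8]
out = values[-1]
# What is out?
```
Trace:
  values=[7, 21, 22, 8]
  values=[7, 21, 22, 8], out=8

Final answer: 8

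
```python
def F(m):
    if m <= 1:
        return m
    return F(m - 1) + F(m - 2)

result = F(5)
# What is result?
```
Call trace (a repeated sub-call is expanded the first time; later identical calls just restate its return value):
F(m=5)
  F(m=4)
    F(m=3)
      F(m=2)
        F(m=1)
        -> return 1
        F(m=0)
        -> return 0
      -> return 1
      F(m=1)
      -> return 1
    -> return 2
    F(m=2) -> return 1  (same call as traced above)
  -> return 3
  F(m=3) -> return 2  (same call as traced above)
-> return 5

Final answer: 5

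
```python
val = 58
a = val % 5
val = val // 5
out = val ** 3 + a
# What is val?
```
Trace:
  val=58
  val=58, a=3
  val=11, a=3
  val=11, a=3, out=1334

Final answer: 11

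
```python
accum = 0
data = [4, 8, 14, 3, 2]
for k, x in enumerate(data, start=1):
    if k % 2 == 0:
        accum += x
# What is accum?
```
Trace:
  accum=0
  accum=0, k=1, x=4
  accum=8, k=2, x=8
  accum=8, k=3, x=14
  accum=11, k=4, x=3
  accum=11, k=5, x=2

Final answer: 11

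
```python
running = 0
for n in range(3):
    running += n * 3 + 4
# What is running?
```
Trace:
  running=0
  running=4, n=0
  running=11, n=1
  running=21, n=2

Final answer: 21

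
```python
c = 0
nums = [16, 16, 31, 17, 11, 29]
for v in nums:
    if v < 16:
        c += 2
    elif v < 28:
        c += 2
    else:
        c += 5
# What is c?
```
Trace:
  c=0
  c=2, v=16
  c=4, v=16
  c=9, v=31
  c=11, v=17
  c=13, v=11
  c=18, v=29

Final answer: 18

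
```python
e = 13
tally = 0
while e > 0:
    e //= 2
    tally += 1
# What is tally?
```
Trace:
  e=13
  e=13, tally=0
  e=6, tally=1
  e=3, tally=2
  e=1, tally=3
  e=0, tally=4

Final answer: 4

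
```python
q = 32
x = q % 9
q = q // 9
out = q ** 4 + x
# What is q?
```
Trace:
  q=32
  q=32, x=5
  q=3, x=5
  q=3, x=5, out=86

Final answer: 3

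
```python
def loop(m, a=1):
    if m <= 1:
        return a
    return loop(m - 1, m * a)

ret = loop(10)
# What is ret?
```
Call trace:
loop(m=10, a=1)
  loop(m=9, a=10)
    loop(m=8, a=90)
      loop(m=7, a=720)
        loop(m=6, a=5040)
          loop(m=5, a=30240)
            loop(m=4, a=151200)
              loop(m=3, a=604800)
                loop(m=2, a=1814400)
                  loop(m=1, a=3628800)
                  -> return 3628800
                -> return 3628800
              -> return 3628800
            -> return 3628800
          -> return 3628800
        -> return 3628800
      -> return 3628800
    -> return 3628800
  -> return 3628800
-> return 3628800

Final answer: 3628800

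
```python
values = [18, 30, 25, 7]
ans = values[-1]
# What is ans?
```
Trace:
  values=[18, 30, 25, 7]
  values=[18, 30, 25, 7], ans=7

Final answer: 7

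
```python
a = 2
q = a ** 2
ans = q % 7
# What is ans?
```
Trace:
  a=2
  a=2, q=4
  a=2, q=4, ans=4

Final answer: 4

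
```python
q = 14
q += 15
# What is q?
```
Trace:
  q=14
  q=29

Final answer: 29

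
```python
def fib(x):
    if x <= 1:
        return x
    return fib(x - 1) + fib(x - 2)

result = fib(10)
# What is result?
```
Call trace (a repeated sub-call is expanded the first time; later identical calls just restate its return value):
fib(x=10)
  fib(x=9)
    fib(x=8)
      fib(x=7)
        fib(x=6)
          fib(x=5)
            fib(x=4)
              fib(x=3)
                fib(x=2)
                  fib(x=1)
                  -> return 1
                  fib(x=0)
                  -> return 0
                -> return 1
                fib(x=1)
                -> return 1
              -> return 2
              fib(x=2) -> return 1  (same call as traced above)
            -> return 3
            fib(x=3) -> return 2  (same call as traced above)
          -> return 5
          fib(x=4) -> return 3  (same call as traced above)
        -> return 8
        fib(x=5) -> return 5  (same call as traced above)
      -> return 13
      fib(x=6) -> return 8  (same call as traced above)
    -> return 21
    fib(x=7) -> return 13  (same call as traced above)
  -> return 34
  fib(x=8) -> return 21  (same call as traced above)
-> return 55

Final answer: 55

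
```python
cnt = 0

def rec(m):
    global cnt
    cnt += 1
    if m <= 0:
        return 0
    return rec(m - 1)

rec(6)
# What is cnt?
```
Call trace:
rec(m=6)
  rec(m=5)
    rec(m=4)
      rec(m=3)
        rec(m=2)
          rec(m=1)
            rec(m=0)
            -> return 0
          -> return 0
        -> return 0
      -> return 0
    -> return 0
  -> return 0
-> return 0

cnt is incremented once per call. rec is entered once for each m = 6, 5, 4, 3, 2, 1, 0 (the m <= 0 call returns without recursing), i.e. 6 + 1 calls.
cnt = 7

Final answer: 7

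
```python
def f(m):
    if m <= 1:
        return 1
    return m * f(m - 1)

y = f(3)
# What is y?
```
Call trace:
f(m=3)
  f(m=2)
    f(m=1)
    -> return 1
  -> return 2
-> return 6

Final answer: 6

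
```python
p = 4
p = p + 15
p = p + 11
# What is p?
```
Trace:
  p=4
  p=19
  p=30

Final answer: 30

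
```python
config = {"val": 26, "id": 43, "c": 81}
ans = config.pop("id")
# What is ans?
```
Trace:
  config={'val': 26, 'id': 43, 'c': 81}
  config={'val': 26, 'c': 81}, ans=43

Final answer: 43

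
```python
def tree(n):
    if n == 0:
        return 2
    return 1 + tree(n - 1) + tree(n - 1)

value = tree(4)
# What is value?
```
Call trace (a repeated sub-call is expanded the first time; later identical calls just restate its return value):
tree(n=4)
  tree(n=3)
    tree(n=2)
      tree(n=1)
        tree(n=0)
        -> return 2
        tree(n=0)
        -> return 2
      -> return 5
      tree(n=1) -> return 5  (same call as traced above)
    -> return 11
    tree(n=2) -> return 11  (same call as traced above)
  -> return 23
  tree(n=3) -> return 23  (same call as traced above)
-> return 47

Final answer: 47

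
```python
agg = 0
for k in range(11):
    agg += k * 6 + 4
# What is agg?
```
Trace:
  agg=0
  agg=4, k=0
  agg=14, k=1
  agg=30, k=2
  agg=52, k=3
  agg=80, k=4
  agg=114, k=5
  agg=154, k=6
  agg=200, k=7
  agg=252, k=8
  agg=310, k=9
  agg=374, k=10

Final answer: 374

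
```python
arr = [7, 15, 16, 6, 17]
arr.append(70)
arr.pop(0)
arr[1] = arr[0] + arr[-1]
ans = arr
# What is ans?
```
Trace:
  arr=[7, 15, 16, 6, 17]
  arr=[7, 15, 16, 6, 17, 70]
  arr=[15, 16, 6, 17, 70]
  arr=[15, 85, 6, 17, 70]
  arr=[15, 85, 6, 17, 70], ans=[15, 85, 6, 17, 70]

Final answer: [15, 85, 6, 17, 70]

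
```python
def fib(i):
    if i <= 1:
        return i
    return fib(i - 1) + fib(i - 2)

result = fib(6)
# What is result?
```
Call trace (a repeated sub-call is expanded the first time; later identical calls just restate its return value):
fib(i=6)
  fib(i=5)
    fib(i=4)
      fib(i=3)
        fib(i=2)
          fib(i=1)
          -> return 1
          fib(i=0)
          -> return 0
        -> return 1
        fib(i=1)
        -> return 1
      -> return 2
      fib(i=2) -> return 1  (same call as traced above)
    -> return 3
    fib(i=3) -> return 2  (same call as traced above)
  -> return 5
  fib(i=4) -> return 3  (same call as traced above)
-> return 8

Final answer: 8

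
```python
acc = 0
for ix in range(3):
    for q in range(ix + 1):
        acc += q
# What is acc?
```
Trace:
  acc=0
  acc=0, ix=0, q=0
  acc=0, ix=1, q=0
  acc=1, ix=1, q=1
  acc=1, ix=2, q=0
  acc=2, ix=2, q=1
  acc=4, ix=2, q=2

Final answer: 4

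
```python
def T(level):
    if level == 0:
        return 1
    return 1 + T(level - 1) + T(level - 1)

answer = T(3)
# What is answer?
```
Call trace (a repeated sub-call is expanded the first time; later identical calls just restate its return value):
T(level=3)
  T(level=2)
    T(level=1)
      T(level=0)
      -> return 1
      T(level=0)
      -> return 1
    -> return 3
    T(level=1) -> return 3  (same call as traced above)
  -> return 7
  T(level=2) -> return 7  (same call as traced above)
-> return 15

Final answer: 15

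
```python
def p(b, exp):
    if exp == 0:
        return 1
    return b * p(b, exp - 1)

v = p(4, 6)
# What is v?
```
Call trace:
p(b=4, exp=6)
  p(b=4, exp=5)
    p(b=4, exp=4)
      p(b=4, exp=3)
        p(b=4, exp=2)
          p(b=4, exp=1)
            p(b=4, exp=0)
            -> return 1
          -> return 4
        -> return 16
      -> return 64
    -> return 256
  -> return 1024
-> return 4096

Final answer: 4096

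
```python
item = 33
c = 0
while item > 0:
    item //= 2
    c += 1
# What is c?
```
Trace:
  item=33
  item=33, c=0
  item=16, c=1
  item=8, c=2
  item=4, c=3
  item=2, c=4
  item=1, c=5
  item=0, c=6

Final answer: 6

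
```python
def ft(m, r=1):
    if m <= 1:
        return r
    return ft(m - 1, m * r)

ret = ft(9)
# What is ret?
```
Call trace:
ft(m=9, r=1)
  ft(m=8, r=9)
    ft(m=7, r=72)
      ft(m=6, r=504)
        ft(m=5, r=3024)
          ft(m=4, r=15120)
            ft(m=3, r=60480)
              ft(m=2, r=181440)
                ft(m=1, r=362880)
                -> return 362880
              -> return 362880
            -> return 362880
          -> return 362880
        -> return 362880
      -> return 362880
    -> return 362880
  -> return 362880
-> return 362880

Final answer: 362880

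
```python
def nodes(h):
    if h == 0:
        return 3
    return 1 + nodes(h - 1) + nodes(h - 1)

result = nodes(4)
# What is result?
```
Call trace (a repeated sub-call is expanded the first time; later identical calls just restate its return value):
nodes(h=4)
  nodes(h=3)
    nodes(h=2)
      nodes(h=1)
        nodes(h=0)
        -> return 3
        nodes(h=0)
        -> return 3
      -> return 7
      nodes(h=1) -> return 7  (same call as traced above)
    -> return 15
    nodes(h=2) -> return 15  (same call as traced above)
  -> return 31
  nodes(h=3) -> return 31  (same call as traced above)
-> return 63

Final answer: 63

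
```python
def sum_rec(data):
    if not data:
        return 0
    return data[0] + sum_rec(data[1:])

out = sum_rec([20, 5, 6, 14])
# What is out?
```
Call trace:
sum_rec(data=[20, 5, 6, 14])
  sum_rec(data=[5, 6, 14])
    sum_rec(data=[6, 14])
      sum_rec(data=[14])
        sum_rec(data=[])
        -> return 0
      -> return 14
    -> return 20
  -> return 25
-> return 45

Final answer: 45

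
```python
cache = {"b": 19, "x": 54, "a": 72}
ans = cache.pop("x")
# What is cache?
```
Trace:
  cache={'b': 19, 'x': 54, 'a': 72}
  cache={'b': 19, 'a': 72}, ans=54

Final answer: {'b': 19, 'a': 72}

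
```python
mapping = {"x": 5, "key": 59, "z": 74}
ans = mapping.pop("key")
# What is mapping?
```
Trace:
  mapping={'x': 5, 'key': 59, 'z': 74}
  mapping={'x': 5, 'z': 74}, ans=59

Final answer: {'x': 5, 'z': 74}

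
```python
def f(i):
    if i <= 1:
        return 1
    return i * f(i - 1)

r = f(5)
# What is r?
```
Call trace:
f(i=5)
  f(i=4)
    f(i=3)
      f(i=2)
        f(i=1)
        -> return 1
      -> return 2
    -> return 6
  -> return 24
-> return 120

Final answer: 120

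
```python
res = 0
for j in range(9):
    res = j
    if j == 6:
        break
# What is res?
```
Trace:
  res=0
  res=0, j=0
  res=1, j=1
  res=2, j=2
  res=3, j=3
  res=4, j=4
  res=5, j=5
  res=6, j=6

Final answer: 6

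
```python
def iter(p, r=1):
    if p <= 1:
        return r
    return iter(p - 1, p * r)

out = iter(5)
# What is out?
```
Call trace:
iter(p=5, r=1)
  iter(p=4, r=5)
    iter(p=3, r=20)
      iter(p=2, r=60)
        iter(p=1, r=120)
        -> return 120
      -> return 120
    -> return 120
  -> return 120
-> return 120

Final answer: 120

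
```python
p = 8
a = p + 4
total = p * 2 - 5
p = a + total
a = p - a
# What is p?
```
Trace:
  p=8
  p=8, a=12
  p=8, a=12, total=11
  p=23, a=12, total=11
  p=23, a=11, total=11

Final answer: 23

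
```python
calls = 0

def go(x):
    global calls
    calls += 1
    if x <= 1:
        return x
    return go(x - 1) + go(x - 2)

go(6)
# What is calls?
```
Call trace (a repeated sub-call is expanded the first time; later identical calls just restate its return value):
go(x=6)
  go(x=5)
    go(x=4)
      go(x=3)
        go(x=2)
          go(x=1)
          -> return 1
          go(x=0)
          -> return 0
        -> return 1
        go(x=1)
        -> return 1
      -> return 2
      go(x=2) -> return 1  (same call as traced above)
    -> return 3
    go(x=3) -> return 2  (same call as traced above)
  -> return 5
  go(x=4) -> return 3  (same call as traced above)
-> return 8

calls is incremented once per call, so count the calls in each subtree. Let C(x) = number of calls made by go(x).
C(0) = C(1) = 1 (base case, no recursion); C(x) = 1 + C(x - 1) + C(x - 2) otherwise.
C(2) = 1 + C(1) + C(0) = 1 + 1 + 1 = 3
C(3) = 1 + C(2) + C(1) = 1 + 3 + 1 = 5
C(4) = 1 + C(3) + C(2) = 1 + 5 + 3 = 9
C(5) = 1 + C(4) + C(3) = 1 + 9 + 5 = 15
C(6) = 1 + C(5) + C(4) = 1 + 15 + 9 = 25
calls = C(6) = 25

Final answer: 25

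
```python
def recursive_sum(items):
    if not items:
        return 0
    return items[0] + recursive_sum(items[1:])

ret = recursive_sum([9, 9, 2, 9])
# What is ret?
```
Call trace:
recursive_sum(items=[9, 9, 2, 9])
  recursive_sum(items=[9, 2, 9])
    recursive_sum(items=[2, 9])
      recursive_sum(items=[9])
        recursive_sum(items=[])
        -> return 0
      -> return 9
    -> return 11
  -> return 20
-> return 29

Final answer: 29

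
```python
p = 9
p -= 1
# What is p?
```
Trace:
  p=9
  p=8

Final answer: 8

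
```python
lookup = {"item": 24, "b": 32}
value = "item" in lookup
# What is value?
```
Trace:
  lookup={'item': 24, 'b': 32}
  lookup={'item': 24, 'b': 32}, value=True

Final answer: True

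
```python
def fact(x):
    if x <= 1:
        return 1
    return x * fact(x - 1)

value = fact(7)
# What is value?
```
Call trace:
fact(x=7)
  fact(x=6)
    fact(x=5)
      fact(x=4)
        fact(x=3)
          fact(x=2)
            fact(x=1)
            -> return 1
          -> return 2
        -> return 6
      -> return 24
    -> return 120
  -> return 720
-> return 5040

Final answer: 5040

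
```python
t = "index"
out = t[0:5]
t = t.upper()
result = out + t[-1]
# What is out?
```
Trace:
  t='index'
  t='index', out='index'
  t='INDEX', out='index'
  t='INDEX', out='index', result='indexX'

Final answer: 'index'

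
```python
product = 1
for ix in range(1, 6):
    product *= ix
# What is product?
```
Trace:
  product=1
  product=1, ix=1
  product=2, ix=2
  product=6, ix=3
  product=24, ix=4
  product=120, ix=5

Final answer: 120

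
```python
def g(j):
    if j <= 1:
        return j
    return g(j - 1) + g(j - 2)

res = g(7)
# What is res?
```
Call trace (a repeated sub-call is expanded the first time; later identical calls just restate its return value):
g(j=7)
  g(j=6)
    g(j=5)
      g(j=4)
        g(j=3)
          g(j=2)
            g(j=1)
            -> return 1
            g(j=0)
            -> return 0
          -> return 1
          g(j=1)
          -> return 1
        -> return 2
        g(j=2) -> return 1  (same call as traced above)
      -> return 3
      g(j=3) -> return 2  (same call as traced above)
    -> return 5
    g(j=4) -> return 3  (same call as traced above)
  -> return 8
  g(j=5) -> return 5  (same call as traced above)
-> return 13

Final answer: 13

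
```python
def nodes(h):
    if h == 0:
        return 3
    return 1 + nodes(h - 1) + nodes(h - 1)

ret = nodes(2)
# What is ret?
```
Call trace (a repeated sub-call is expanded the first time; later identical calls just restate its return value):
nodes(h=2)
  nodes(h=1)
    nodes(h=0)
    -> return 3
    nodes(h=0)
    -> return 3
  -> return 7
  nodes(h=1) -> return 7  (same call as traced above)
-> return 15

Final answer: 15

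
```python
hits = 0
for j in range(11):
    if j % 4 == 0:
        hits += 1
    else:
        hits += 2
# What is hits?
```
Trace:
  hits=0
  hits=1, j=0
  hits=3, j=1
  hits=5, j=2
  hits=7, j=3
  hits=8, j=4
  hits=10, j=5
  hits=12, j=6
  hits=14, j=7
  hits=15, j=8
  hits=17, j=9
  hits=19, j=10

Final answer: 19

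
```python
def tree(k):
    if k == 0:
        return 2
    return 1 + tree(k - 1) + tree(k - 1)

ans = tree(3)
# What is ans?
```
Call trace (a repeated sub-call is expanded the first time; later identical calls just restate its return value):
tree(k=3)
  tree(k=2)
    tree(k=1)
      tree(k=0)
      -> return 2
      tree(k=0)
      -> return 2
    -> return 5
    tree(k=1) -> return 5  (same call as traced above)
  -> return 11
  tree(k=2) -> return 11  (same call as traced above)
-> return 23

Final answer: 23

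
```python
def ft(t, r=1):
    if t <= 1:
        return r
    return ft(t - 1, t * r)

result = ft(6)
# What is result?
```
Call trace:
ft(t=6, r=1)
  ft(t=5, r=6)
    ft(t=4, r=30)
      ft(t=3, r=120)
        ft(t=2, r=360)
          ft(t=1, r=720)
          -> return 720
        -> return 720
      -> return 720
    -> return 720
  -> return 720
-> return 720

Final answer: 720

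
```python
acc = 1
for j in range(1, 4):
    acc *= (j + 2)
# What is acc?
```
Trace:
  acc=1
  acc=3, j=1
  acc=12, j=2
  acc=60, j=3

Final answer: 60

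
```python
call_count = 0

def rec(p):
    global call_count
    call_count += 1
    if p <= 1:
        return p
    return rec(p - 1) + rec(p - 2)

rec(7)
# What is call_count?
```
Call trace (a repeated sub-call is expanded the first time; later identical calls just restate its return value):
rec(p=7)
  rec(p=6)
    rec(p=5)
      rec(p=4)
        rec(p=3)
          rec(p=2)
            rec(p=1)
            -> return 1
            rec(p=0)
            -> return 0
          -> return 1
          rec(p=1)
          -> return 1
        -> return 2
        rec(p=2) -> return 1  (same call as traced above)
      -> return 3
      rec(p=3) -> return 2  (same call as traced above)
    -> return 5
    rec(p=4) -> return 3  (same call as traced above)
  -> return 8
  rec(p=5) -> return 5  (same call as traced above)
-> return 13

call_count is incremented once per call, so count the calls in each subtree. Let C(p) = number of calls made by rec(p).
C(0) = C(1) = 1 (base case, no recursion); C(p) = 1 + C(p - 1) + C(p - 2) otherwise.
C(2) = 1 + C(1) + C(0) = 1 + 1 + 1 = 3
C(3) = 1 + C(2) + C(1) = 1 + 3 + 1 = 5
C(4) = 1 + C(3) + C(2) = 1 + 5 + 3 = 9
C(5) = 1 + C(4) + C(3) = 1 + 9 + 5 = 15
C(6) = 1 + C(5) + C(4) = 1 + 15 + 9 = 25
C(7) = 1 + C(6) + C(5) = 1 + 25 + 15 = 41
call_count = C(7) = 41

Final answer: 41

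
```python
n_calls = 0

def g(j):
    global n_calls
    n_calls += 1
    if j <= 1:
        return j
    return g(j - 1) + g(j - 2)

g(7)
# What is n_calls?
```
Call trace (a repeated sub-call is expanded the first time; later identical calls just restate its return value):
g(j=7)
  g(j=6)
    g(j=5)
      g(j=4)
        g(j=3)
          g(j=2)
            g(j=1)
            -> return 1
            g(j=0)
            -> return 0
          -> return 1
          g(j=1)
          -> return 1
        -> return 2
        g(j=2) -> return 1  (same call as traced above)
      -> return 3
      g(j=3) -> return 2  (same call as traced above)
    -> return 5
    g(j=4) -> return 3  (same call as traced above)
  -> return 8
  g(j=5) -> return 5  (same call as traced above)
-> return 13

n_calls is incremented once per call, so count the calls in each subtree. Let C(j) = number of calls made by g(j).
C(0) = C(1) = 1 (base case, no recursion); C(j) = 1 + C(j - 1) + C(j - 2) otherwise.
C(2) = 1 + C(1) + C(0) = 1 + 1 + 1 = 3
C(3) = 1 + C(2) + C(1) = 1 + 3 + 1 = 5
C(4) = 1 + C(3) + C(2) = 1 + 5 + 3 = 9
C(5) = 1 + C(4) + C(3) = 1 + 9 + 5 = 15
C(6) = 1 + C(5) + C(4) = 1 + 15 + 9 = 25
C(7) = 1 + C(6) + C(5) = 1 + 25 + 15 = 41
n_calls = C(7) = 41

Final answer: 41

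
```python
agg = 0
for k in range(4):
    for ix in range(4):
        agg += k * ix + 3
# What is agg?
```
Trace:
  agg=0
  agg=3, k=0, ix=0
  agg=6, k=0, ix=1
  agg=9, k=0, ix=2
  agg=12, k=0, ix=3
  agg=15, k=1, ix=0
  agg=19, k=1, ix=1
  agg=24, k=1, ix=2
  agg=30, k=1, ix=3
  agg=33, k=2, ix=0
  agg=38, k=2, ix=1
  agg=45, k=2, ix=2
  agg=54, k=2, ix=3
  agg=57, k=3, ix=0
  agg=63, k=3, ix=1
  agg=72, k=3, ix=2
  agg=84, k=3, ix=3

Final answer: 84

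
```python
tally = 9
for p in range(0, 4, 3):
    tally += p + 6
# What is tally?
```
Trace:
  tally=9
  tally=15, p=0
  tally=24, p=3

Final answer: 24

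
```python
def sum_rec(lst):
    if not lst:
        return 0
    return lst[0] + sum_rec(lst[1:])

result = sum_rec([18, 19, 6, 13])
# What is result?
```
Call trace:
sum_rec(lst=[18, 19, 6, 13])
  sum_rec(lst=[19, 6, 13])
    sum_rec(lst=[6, 13])
      sum_rec(lst=[13])
        sum_rec(lst=[])
        -> return 0
      -> return 13
    -> return 19
  -> return 38
-> return 56

Final answer: 56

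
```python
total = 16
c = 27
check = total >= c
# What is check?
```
Trace:
  total=16
  total=16, c=27
  total=16, c=27, check=False

Final answer: False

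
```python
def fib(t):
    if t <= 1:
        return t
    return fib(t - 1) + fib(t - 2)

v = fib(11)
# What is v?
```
Call trace (a repeated sub-call is expanded the first time; later identical calls just restate its return value):
fib(t=11)
  fib(t=10)
    fib(t=9)
      fib(t=8)
        fib(t=7)
          fib(t=6)
            fib(t=5)
              fib(t=4)
                fib(t=3)
                  fib(t=2)
                    fib(t=1)
                    -> return 1
                    fib(t=0)
                    -> return 0
                  -> return 1
                  fib(t=1)
                  -> return 1
                -> return 2
                fib(t=2) -> return 1  (same call as traced above)
              -> return 3
              fib(t=3) -> return 2  (same call as traced above)
            -> return 5
            fib(t=4) -> return 3  (same call as traced above)
          -> return 8
          fib(t=5) -> return 5  (same call as traced above)
        -> return 13
        fib(t=6) -> return 8  (same call as traced above)
      -> return 21
      fib(t=7) -> return 13  (same call as traced above)
    -> return 34
    fib(t=8) -> return 21  (same call as traced above)
  -> return 55
  fib(t=9) -> return 34  (same call as traced above)
-> return 89

Final answer: 89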